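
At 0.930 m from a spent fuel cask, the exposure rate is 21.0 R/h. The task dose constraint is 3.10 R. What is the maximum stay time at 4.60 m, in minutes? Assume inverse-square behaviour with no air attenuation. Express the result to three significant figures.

217 min

Applying the 1/r² law, rate at 4.60 m:
(0.930/4.60)² = 0.04087, so 21.0 × 0.04087 = 0.8583 R/h.
Stay time = 3.10 R ÷ 0.8583 R/h = 3.612 h = 216.7 min.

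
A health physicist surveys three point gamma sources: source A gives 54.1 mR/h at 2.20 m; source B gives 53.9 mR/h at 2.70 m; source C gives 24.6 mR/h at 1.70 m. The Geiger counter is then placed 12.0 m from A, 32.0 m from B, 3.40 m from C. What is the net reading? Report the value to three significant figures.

8.35 mR/h

Each source contributes Iᵢ·(dᵢ/rᵢ)²; contributions add.
A: 54.1 × (2.20/12.0)² = 1.818 mR/h
B: 53.9 × (2.70/32.0)² = 0.3837 mR/h
C: 24.6 × (1.70/3.40)² = 6.150 mR/h
Total = 1.818 + 0.3837 + 6.150 = 8.352 mR/h.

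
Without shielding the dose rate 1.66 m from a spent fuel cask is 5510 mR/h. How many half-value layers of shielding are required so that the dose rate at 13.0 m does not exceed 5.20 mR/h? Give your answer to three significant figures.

4.11 half-value layers

At 13.0 m, distance alone gives (1.66/13.0)² = 0.01631, so 5510 × 0.01631 = 89.87 mR/h.
Further attenuation needed: 89.87/5.20 = 17.28.
n = log₂(17.28) = 4.111 half-value layers.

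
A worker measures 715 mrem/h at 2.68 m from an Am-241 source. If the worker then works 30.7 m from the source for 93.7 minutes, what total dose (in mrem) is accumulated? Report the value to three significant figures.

8.51 mrem

By the inverse-square law, rate at 30.7 m:
715 × (2.68/30.7)² = 715 × 0.007621 = 5.449 mrem/h.
Dose = rate × time = 5.449 mrem/h × 1.562 h = 8.511 mrem.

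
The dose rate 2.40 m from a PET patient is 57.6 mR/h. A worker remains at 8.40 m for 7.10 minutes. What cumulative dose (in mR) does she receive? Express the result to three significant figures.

0.556 mR

Since intensity falls as 1/r², rate at 8.40 m:
(2.40/8.40)² = 0.08163, so 57.6 × 0.08163 = 4.702 mR/h.
Dose = rate × time = 4.702 mR/h × 0.1183 h = 0.5562 mR.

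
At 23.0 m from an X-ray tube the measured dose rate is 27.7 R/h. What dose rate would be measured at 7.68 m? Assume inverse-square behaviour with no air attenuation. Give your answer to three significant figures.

Using I₁d₁² = I₂d₂², scaling from 23.0 m to 7.68 m:
27.7 × (23.0/7.68)² = 27.7 × 8.969 = 248.4 R/h.

248 R/h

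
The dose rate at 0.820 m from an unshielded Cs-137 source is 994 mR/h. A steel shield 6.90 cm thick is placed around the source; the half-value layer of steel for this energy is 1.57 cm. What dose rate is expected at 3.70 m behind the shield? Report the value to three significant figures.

Distance alone: (0.820/3.70)² = 0.04912, so 994 × 0.04912 = 48.83 mR/h.
Shield: 6.90/1.57 = 4.395 half-value layers → attenuation 2^(−4.395) = 0.04753.
Combined: 48.83 × 0.04753 = 2.321 mR/h.

2.32 mR/h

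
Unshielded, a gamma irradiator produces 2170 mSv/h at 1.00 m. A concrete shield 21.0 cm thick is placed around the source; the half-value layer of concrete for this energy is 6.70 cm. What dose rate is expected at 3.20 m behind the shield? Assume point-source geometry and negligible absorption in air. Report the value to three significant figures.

24.1 mSv/h

Distance alone: (1.00/3.20)² = 0.09766, so 2170 × 0.09766 = 211.9 mSv/h.
Shield: 21.0/6.70 = 3.134 half-value layers → attenuation 2^(−3.134) = 0.1139.
Combined: 211.9 × 0.1139 = 24.14 mSv/h.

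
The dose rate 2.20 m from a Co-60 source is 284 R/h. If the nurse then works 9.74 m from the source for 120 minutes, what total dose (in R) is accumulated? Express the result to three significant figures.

29.0 R

Using I₁d₁² = I₂d₂², rate at 9.74 m:
284 × (2.20/9.74)² = 284 × 0.05102 = 14.49 R/h.
Dose = rate × time = 14.49 R/h × 2.000 h = 28.98 R.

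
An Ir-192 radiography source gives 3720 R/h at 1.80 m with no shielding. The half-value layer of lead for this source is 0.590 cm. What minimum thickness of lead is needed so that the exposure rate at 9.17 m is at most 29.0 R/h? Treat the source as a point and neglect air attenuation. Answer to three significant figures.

1.36 cm

At 9.17 m, distance alone gives 3720 × (1.80/9.17)² = 3720 × 0.03853 = 143.3 R/h.
Further attenuation needed: 143.3/29.0 = 4.941.
n = log₂(4.941) = 2.305 half-value layers.
Thickness = 2.305 × 0.590 cm = 1.360 cm.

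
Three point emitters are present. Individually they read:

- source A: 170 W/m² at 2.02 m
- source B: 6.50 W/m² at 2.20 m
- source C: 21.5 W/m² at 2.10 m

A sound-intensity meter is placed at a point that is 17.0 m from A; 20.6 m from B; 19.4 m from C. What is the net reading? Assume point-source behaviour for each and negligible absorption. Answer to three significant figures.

By superposition, sum each source's inverse-square contribution:
A: 170 × (2.02/17.0)² = 2.400 W/m²
B: 6.50 × (2.20/20.6)² = 0.07414 W/m²
C: 21.5 × (2.10/19.4)² = 0.2519 W/m²
Total = 2.400 + 0.07414 + 0.2519 = 2.726 W/m².

2.73 W/m²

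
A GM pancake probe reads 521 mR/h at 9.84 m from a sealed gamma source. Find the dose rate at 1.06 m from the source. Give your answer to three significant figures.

Applying the 1/r² law, the rate at 1.06 m is
(9.84/1.06)² = 86.17, so 521 × 86.17 = 44890 mR/h.

44900 mR/h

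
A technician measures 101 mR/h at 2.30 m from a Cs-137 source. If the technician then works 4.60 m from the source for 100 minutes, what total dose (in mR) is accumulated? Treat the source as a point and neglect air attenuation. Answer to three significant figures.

42.1 mR

Using I₁d₁² = I₂d₂², rate at 4.60 m:
(2.30/4.60)² = 0.2500, so 101 × 0.2500 = 25.25 mR/h.
Dose = rate × time = 25.25 mR/h × 1.667 h = 42.09 mR.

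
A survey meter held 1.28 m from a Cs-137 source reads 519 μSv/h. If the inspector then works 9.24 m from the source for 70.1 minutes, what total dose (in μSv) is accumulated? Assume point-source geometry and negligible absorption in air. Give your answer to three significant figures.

11.6 μSv

Since intensity falls as 1/r², rate at 9.24 m:
519 × (1.28/9.24)² = 519 × 0.01919 = 9.960 μSv/h.
Dose = rate × time = 9.960 μSv/h × 1.168 h = 11.63 μSv.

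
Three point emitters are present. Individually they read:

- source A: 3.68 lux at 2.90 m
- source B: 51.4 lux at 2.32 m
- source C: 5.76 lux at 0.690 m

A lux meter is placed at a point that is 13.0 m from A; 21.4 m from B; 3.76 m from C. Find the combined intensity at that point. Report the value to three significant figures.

By superposition, sum each source's inverse-square contribution:
A: 3.68 × (2.90/13.0)² = 0.1831 lux
B: 51.4 × (2.32/21.4)² = 0.6041 lux
C: 5.76 × (0.690/3.76)² = 0.1940 lux
Total = 0.1831 + 0.6041 + 0.1940 = 0.9812 lux.

0.981 lux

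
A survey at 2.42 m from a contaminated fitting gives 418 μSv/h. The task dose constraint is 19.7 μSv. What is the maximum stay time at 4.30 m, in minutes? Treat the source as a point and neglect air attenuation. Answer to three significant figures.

Applying the 1/r² law, rate at 4.30 m:
(2.42/4.30)² = 0.3167, so 418 × 0.3167 = 132.4 μSv/h.
Stay time = 19.7 μSv ÷ 132.4 μSv/h = 0.1488 h = 8.928 min.

8.93 min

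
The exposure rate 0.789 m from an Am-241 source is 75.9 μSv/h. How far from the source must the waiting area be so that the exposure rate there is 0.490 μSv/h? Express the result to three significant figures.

9.82 m

Intensity scales as (d₁/d₂)², so d₂ = d₁·√(I₁/I₂).
I₁/I₂ = 75.9/0.490 = 154.9, so d₂ = 0.789 × √154.9 = 9.820 m.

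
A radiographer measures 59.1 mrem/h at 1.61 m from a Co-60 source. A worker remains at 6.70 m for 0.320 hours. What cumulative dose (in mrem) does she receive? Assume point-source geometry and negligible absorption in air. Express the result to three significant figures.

By the inverse-square law, rate at 6.70 m:
59.1 × (1.61/6.70)² = 59.1 × 0.05774 = 3.412 mrem/h.
Dose = rate × time = 3.412 mrem/h × 0.3200 h = 1.092 mrem.

1.09 mrem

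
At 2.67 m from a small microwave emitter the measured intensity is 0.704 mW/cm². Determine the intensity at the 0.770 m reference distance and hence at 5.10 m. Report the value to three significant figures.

Since intensity falls as 1/r²,
At 0.770 m: (2.67/0.770)² = 12.02, so 0.704 × 12.02 = 8.462 mW/cm²
At 5.10 m: 8.462 × (0.770/5.10)² = 8.462 × 0.02280 = 0.1929 mW/cm².

8.46 mW/cm²; 0.193 mW/cm²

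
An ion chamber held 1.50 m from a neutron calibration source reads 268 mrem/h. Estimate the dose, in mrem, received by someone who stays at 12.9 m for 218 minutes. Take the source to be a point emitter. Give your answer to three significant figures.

13.2 mrem

Applying the 1/r² law, rate at 12.9 m:
(1.50/12.9)² = 0.01352, so 268 × 0.01352 = 3.623 mrem/h.
Dose = rate × time = 3.623 mrem/h × 3.633 h = 13.16 mrem.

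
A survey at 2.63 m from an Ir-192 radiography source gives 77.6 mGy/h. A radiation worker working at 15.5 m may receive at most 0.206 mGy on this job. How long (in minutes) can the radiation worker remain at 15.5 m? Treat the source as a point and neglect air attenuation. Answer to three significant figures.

Applying the 1/r² law, rate at 15.5 m:
(2.63/15.5)² = 0.02879, so 77.6 × 0.02879 = 2.234 mGy/h.
Stay time = 0.206 mGy ÷ 2.234 mGy/h = 0.09221 h = 5.533 min.

5.53 min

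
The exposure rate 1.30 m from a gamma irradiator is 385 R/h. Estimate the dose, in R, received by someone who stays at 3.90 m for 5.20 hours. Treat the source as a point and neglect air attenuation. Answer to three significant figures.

Since intensity falls as 1/r², rate at 3.90 m:
(1.30/3.90)² = 0.1111, so 385 × 0.1111 = 42.77 R/h.
Dose = rate × time = 42.77 R/h × 5.200 h = 222.4 R.

222 R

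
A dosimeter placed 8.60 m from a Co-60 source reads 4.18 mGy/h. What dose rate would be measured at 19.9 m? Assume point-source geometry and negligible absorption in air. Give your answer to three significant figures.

Since intensity falls as 1/r², scaling from 8.60 m to 19.9 m:
(8.60/19.9)² = 0.1868, so 4.18 × 0.1868 = 0.7808 mGy/h.

0.781 mGy/h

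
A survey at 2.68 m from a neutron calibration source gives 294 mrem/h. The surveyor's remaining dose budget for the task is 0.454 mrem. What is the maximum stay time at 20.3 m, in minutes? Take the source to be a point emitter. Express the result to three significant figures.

Applying the 1/r² law, rate at 20.3 m:
294 × (2.68/20.3)² = 294 × 0.01743 = 5.124 mrem/h.
Stay time = 0.454 mrem ÷ 5.124 mrem/h = 0.08860 h = 5.316 min.

5.32 min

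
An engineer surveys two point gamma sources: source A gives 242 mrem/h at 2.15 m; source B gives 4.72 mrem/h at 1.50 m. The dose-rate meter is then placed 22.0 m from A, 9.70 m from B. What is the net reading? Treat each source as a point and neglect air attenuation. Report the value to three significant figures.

By superposition, sum each source's inverse-square contribution:
A: 242 × (2.15/22.0)² = 2.311 mrem/h
B: 4.72 × (1.50/9.70)² = 0.1129 mrem/h
Total = 2.311 + 0.1129 = 2.424 mrem/h.

2.42 mrem/h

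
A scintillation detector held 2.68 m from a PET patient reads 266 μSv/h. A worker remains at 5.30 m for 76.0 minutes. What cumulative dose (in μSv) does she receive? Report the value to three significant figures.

By the inverse-square law, rate at 5.30 m:
(2.68/5.30)² = 0.2557, so 266 × 0.2557 = 68.02 μSv/h.
Dose = rate × time = 68.02 μSv/h × 1.267 h = 86.18 μSv.

86.2 μSv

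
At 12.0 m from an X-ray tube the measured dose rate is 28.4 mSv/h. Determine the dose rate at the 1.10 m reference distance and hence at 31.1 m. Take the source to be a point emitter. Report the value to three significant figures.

Applying the 1/r² law,
At 1.10 m: (12.0/1.10)² = 119.0, so 28.4 × 119.0 = 3380 mSv/h
At 31.1 m: 3380 × (1.10/31.1)² = 3380 × 0.001251 = 4.228 mSv/h.

3380 mSv/h; 4.23 mSv/h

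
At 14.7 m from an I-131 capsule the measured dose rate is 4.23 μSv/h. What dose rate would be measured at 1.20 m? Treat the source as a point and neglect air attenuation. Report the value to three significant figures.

Using I₁d₁² = I₂d₂², scaling from 14.7 m to 1.20 m:
(14.7/1.20)² = 150.1, so 4.23 × 150.1 = 634.9 μSv/h.

635 μSv/h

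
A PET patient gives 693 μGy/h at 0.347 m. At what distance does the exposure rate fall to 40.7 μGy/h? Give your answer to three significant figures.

1.43 m

Using I₁d₁² = I₂d₂², d₂ = d₁·√(I₁/I₂).
I₁/I₂ = 693/40.7 = 17.03, so d₂ = 0.347 × √17.03 = 1.432 m.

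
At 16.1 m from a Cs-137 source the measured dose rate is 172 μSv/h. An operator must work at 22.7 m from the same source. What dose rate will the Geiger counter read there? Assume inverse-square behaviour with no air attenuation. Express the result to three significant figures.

By the inverse-square law, scaling from 16.1 m to 22.7 m:
172 × (16.1/22.7)² = 172 × 0.5030 = 86.52 μSv/h.

86.5 μSv/h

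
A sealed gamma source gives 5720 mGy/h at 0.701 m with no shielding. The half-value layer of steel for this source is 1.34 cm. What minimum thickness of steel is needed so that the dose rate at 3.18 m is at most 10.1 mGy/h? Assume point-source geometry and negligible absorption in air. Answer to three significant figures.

At 3.18 m, distance alone gives 5720 × (0.701/3.18)² = 5720 × 0.04859 = 277.9 mGy/h.
Further attenuation needed: 277.9/10.1 = 27.51.
n = log₂(27.51) = 4.782 half-value layers.
Thickness = 4.782 × 1.34 cm = 6.408 cm.

6.41 cm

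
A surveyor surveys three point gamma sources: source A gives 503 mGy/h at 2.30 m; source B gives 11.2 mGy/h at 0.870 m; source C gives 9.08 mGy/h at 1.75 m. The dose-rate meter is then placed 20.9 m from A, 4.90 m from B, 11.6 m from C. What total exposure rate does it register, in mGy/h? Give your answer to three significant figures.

6.65 mGy/h

Each source contributes Iᵢ·(dᵢ/rᵢ)²; contributions add.
A: 503 × (2.30/20.9)² = 6.092 mGy/h
B: 11.2 × (0.870/4.90)² = 0.3531 mGy/h
C: 9.08 × (1.75/11.6)² = 0.2067 mGy/h
Total = 6.092 + 0.3531 + 0.2067 = 6.652 mGy/h.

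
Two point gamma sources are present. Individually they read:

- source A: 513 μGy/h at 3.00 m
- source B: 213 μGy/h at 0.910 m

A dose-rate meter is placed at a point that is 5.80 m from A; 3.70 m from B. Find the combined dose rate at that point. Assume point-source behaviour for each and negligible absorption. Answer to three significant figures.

150 μGy/h

Each source contributes Iᵢ·(dᵢ/rᵢ)²; contributions add.
A: 513 × (3.00/5.80)² = 137.2 μGy/h
B: 213 × (0.910/3.70)² = 12.88 μGy/h
Total = 137.2 + 12.88 = 150.1 μGy/h.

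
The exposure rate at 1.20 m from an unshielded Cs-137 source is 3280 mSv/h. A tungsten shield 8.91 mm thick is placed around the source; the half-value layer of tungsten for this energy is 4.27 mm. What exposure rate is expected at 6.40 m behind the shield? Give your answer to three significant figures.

Distance alone: 3280 × (1.20/6.40)² = 3280 × 0.03516 = 115.3 mSv/h.
Shield: 8.91/4.27 = 2.087 half-value layers → attenuation 2^(−2.087) = 0.2354.
Combined: 115.3 × 0.2354 = 27.14 mSv/h.

27.1 mSv/h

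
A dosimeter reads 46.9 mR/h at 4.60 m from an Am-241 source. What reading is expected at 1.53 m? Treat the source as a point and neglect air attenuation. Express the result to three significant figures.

424 mR/h

Applying the 1/r² law, the rate at 1.53 m is
(4.60/1.53)² = 9.039, so 46.9 × 9.039 = 423.9 mR/h.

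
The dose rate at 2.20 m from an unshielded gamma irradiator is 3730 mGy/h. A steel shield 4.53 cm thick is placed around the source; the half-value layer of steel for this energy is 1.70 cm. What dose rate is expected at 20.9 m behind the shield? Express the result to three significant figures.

6.52 mGy/h

Distance alone: 3730 × (2.20/20.9)² = 3730 × 0.01108 = 41.33 mGy/h.
Shield: 4.53/1.70 = 2.665 half-value layers → attenuation 2^(−2.665) = 0.1577.
Combined: 41.33 × 0.1577 = 6.518 mGy/h.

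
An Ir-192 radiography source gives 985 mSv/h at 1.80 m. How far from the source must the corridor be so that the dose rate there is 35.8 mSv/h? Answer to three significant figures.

By the inverse-square law, d₂ = d₁·√(I₁/I₂).
I₁/I₂ = 985/35.8 = 27.51, so d₂ = 1.80 × √27.51 = 9.441 m.

9.44 m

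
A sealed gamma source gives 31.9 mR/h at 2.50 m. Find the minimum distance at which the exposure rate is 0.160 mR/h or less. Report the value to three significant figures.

Applying the 1/r² law, d₂ = d₁·√(I₁/I₂).
I₁/I₂ = 31.9/0.160 = 199.4, so d₂ = 2.50 × √199.4 = 35.30 m.

35.3 m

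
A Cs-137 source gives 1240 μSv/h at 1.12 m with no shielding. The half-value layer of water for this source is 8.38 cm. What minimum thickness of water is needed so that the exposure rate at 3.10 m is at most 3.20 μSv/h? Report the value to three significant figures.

47.4 cm

At 3.10 m, distance alone gives 1240 × (1.12/3.10)² = 1240 × 0.1305 = 161.8 μSv/h.
Further attenuation needed: 161.8/3.20 = 50.56.
n = log₂(50.56) = 5.660 half-value layers.
Thickness = 5.660 × 8.38 cm = 47.43 cm.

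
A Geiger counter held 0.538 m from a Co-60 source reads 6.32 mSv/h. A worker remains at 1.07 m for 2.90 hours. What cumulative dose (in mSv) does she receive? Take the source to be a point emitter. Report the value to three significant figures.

4.63 mSv

Since intensity falls as 1/r², rate at 1.07 m:
6.32 × (0.538/1.07)² = 6.32 × 0.2528 = 1.598 mSv/h.
Dose = rate × time = 1.598 mSv/h × 2.900 h = 4.634 mSv.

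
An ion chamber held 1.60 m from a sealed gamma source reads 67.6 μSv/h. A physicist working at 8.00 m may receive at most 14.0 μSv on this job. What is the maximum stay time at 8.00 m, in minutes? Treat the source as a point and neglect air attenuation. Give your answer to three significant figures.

311 min

By the inverse-square law, rate at 8.00 m:
67.6 × (1.60/8.00)² = 67.6 × 0.04000 = 2.704 μSv/h.
Stay time = 14.0 μSv ÷ 2.704 μSv/h = 5.178 h = 310.7 min.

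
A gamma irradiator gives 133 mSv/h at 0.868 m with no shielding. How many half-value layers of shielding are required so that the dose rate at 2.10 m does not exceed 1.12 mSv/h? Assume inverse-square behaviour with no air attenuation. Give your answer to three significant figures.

At 2.10 m, distance alone gives 133 × (0.868/2.10)² = 133 × 0.1708 = 22.72 mSv/h.
Further attenuation needed: 22.72/1.12 = 20.29.
n = log₂(20.29) = 4.343 half-value layers.

4.34 half-value layers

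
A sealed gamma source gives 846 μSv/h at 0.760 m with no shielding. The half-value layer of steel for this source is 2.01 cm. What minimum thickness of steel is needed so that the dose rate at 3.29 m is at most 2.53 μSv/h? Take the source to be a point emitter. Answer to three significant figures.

8.36 cm

At 3.29 m, distance alone gives (0.760/3.29)² = 0.05336, so 846 × 0.05336 = 45.14 μSv/h.
Further attenuation needed: 45.14/2.53 = 17.84.
n = log₂(17.84) = 4.157 half-value layers.
Thickness = 4.157 × 2.01 cm = 8.356 cm.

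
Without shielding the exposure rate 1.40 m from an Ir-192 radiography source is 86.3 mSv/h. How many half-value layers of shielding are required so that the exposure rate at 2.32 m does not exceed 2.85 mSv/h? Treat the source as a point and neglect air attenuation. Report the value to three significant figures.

3.46 half-value layers

At 2.32 m, distance alone gives 86.3 × (1.40/2.32)² = 86.3 × 0.3641 = 31.42 mSv/h.
Further attenuation needed: 31.42/2.85 = 11.02.
n = log₂(11.02) = 3.462 half-value layers.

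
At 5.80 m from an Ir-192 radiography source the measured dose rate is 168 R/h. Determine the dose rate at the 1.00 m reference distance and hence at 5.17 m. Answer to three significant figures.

5650 R/h; 211 R/h

Since intensity falls as 1/r²,
At 1.00 m: 168 × (5.80/1.00)² = 168 × 33.64 = 5652 R/h
At 5.17 m: (1.00/5.17)² = 0.03741, so 5652 × 0.03741 = 211.4 R/h.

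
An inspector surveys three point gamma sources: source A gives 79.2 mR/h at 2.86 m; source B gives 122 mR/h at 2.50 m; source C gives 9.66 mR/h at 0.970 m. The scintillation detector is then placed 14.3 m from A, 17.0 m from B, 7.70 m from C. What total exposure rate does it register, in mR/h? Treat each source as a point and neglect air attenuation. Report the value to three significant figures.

5.96 mR/h

Each source contributes Iᵢ·(dᵢ/rᵢ)²; contributions add.
A: 79.2 × (2.86/14.3)² = 3.168 mR/h
B: 122 × (2.50/17.0)² = 2.638 mR/h
C: 9.66 × (0.970/7.70)² = 0.1533 mR/h
Total = 3.168 + 2.638 + 0.1533 = 5.959 mR/h.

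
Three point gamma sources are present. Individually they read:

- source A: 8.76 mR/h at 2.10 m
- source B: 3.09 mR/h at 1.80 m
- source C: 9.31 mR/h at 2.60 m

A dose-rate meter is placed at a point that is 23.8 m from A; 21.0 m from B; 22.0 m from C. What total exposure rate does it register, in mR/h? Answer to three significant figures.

0.221 mR/h

By superposition, sum each source's inverse-square contribution:
A: 8.76 × (2.10/23.8)² = 0.06820 mR/h
B: 3.09 × (1.80/21.0)² = 0.02270 mR/h
C: 9.31 × (2.60/22.0)² = 0.1300 mR/h
Total = 0.06820 + 0.02270 + 0.1300 = 0.2209 mR/h.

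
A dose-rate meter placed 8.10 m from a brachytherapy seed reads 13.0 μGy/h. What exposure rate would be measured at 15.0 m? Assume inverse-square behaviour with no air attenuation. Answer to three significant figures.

Using I₁d₁² = I₂d₂², scaling from 8.10 m to 15.0 m:
13.0 × (8.10/15.0)² = 13.0 × 0.2916 = 3.791 μGy/h.

3.79 μGy/h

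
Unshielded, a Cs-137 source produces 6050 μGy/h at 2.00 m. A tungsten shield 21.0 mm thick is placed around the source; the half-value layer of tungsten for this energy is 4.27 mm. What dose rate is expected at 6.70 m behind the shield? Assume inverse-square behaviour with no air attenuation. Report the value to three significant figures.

17.8 μGy/h

Distance alone: (2.00/6.70)² = 0.08911, so 6050 × 0.08911 = 539.1 μGy/h.
Shield: 21.0/4.27 = 4.918 half-value layers → attenuation 2^(−4.918) = 0.03308.
Combined: 539.1 × 0.03308 = 17.83 μGy/h.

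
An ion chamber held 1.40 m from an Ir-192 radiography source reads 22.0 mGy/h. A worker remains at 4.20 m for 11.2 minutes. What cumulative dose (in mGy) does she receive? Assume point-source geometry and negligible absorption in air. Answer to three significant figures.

Applying the 1/r² law, rate at 4.20 m:
22.0 × (1.40/4.20)² = 22.0 × 0.1111 = 2.444 mGy/h.
Dose = rate × time = 2.444 mGy/h × 0.1867 h = 0.4563 mGy.

0.456 mGy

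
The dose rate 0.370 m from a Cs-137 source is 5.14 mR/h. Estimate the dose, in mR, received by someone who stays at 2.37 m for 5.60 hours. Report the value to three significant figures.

0.702 mR

Since intensity falls as 1/r², rate at 2.37 m:
5.14 × (0.370/2.37)² = 5.14 × 0.02437 = 0.1253 mR/h.
Dose = rate × time = 0.1253 mR/h × 5.600 h = 0.7017 mR.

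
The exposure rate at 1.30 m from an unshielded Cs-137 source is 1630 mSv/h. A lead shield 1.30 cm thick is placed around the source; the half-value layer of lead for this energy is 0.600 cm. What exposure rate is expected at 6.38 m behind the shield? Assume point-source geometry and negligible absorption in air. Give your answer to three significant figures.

15.1 mSv/h

Distance alone: 1630 × (1.30/6.38)² = 1630 × 0.04152 = 67.68 mSv/h.
Shield: 1.30/0.600 = 2.167 half-value layers → attenuation 2^(−2.167) = 0.2227.
Combined: 67.68 × 0.2227 = 15.07 mSv/h.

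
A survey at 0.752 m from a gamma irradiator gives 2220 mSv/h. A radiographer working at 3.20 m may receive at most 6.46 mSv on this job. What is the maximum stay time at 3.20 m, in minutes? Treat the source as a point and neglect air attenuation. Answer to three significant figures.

Since intensity falls as 1/r², rate at 3.20 m:
2220 × (0.752/3.20)² = 2220 × 0.05522 = 122.6 mSv/h.
Stay time = 6.46 mSv ÷ 122.6 mSv/h = 0.05269 h = 3.161 min.

3.16 min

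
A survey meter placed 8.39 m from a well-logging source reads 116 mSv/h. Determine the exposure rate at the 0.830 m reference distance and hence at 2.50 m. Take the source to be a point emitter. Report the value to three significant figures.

Intensity scales as (d₁/d₂)², so
At 0.830 m: (8.39/0.830)² = 102.2, so 116 × 102.2 = 11860 mSv/h
At 2.50 m: 11860 × (0.830/2.50)² = 11860 × 0.1102 = 1307 mSv/h.

11900 mSv/h; 1310 mSv/h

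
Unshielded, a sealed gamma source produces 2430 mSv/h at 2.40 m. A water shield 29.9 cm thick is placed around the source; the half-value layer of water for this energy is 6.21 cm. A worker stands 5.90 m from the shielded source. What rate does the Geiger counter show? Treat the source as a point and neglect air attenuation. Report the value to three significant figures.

Distance alone: (2.40/5.90)² = 0.1655, so 2430 × 0.1655 = 402.2 mSv/h.
Shield: 29.9/6.21 = 4.815 half-value layers → attenuation 2^(−4.815) = 0.03553.
Combined: 402.2 × 0.03553 = 14.29 mSv/h.

14.3 mSv/h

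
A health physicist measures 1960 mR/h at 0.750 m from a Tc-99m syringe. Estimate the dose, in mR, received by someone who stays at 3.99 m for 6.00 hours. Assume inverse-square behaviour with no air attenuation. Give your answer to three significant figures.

416 mR

By the inverse-square law, rate at 3.99 m:
1960 × (0.750/3.99)² = 1960 × 0.03533 = 69.25 mR/h.
Dose = rate × time = 69.25 mR/h × 6.000 h = 415.5 mR.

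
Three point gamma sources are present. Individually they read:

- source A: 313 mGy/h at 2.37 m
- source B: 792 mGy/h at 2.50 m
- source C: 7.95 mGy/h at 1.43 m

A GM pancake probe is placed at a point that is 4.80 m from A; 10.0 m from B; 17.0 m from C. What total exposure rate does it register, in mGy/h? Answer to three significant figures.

126 mGy/h

By superposition, sum each source's inverse-square contribution:
A: 313 × (2.37/4.80)² = 76.31 mGy/h
B: 792 × (2.50/10.0)² = 49.50 mGy/h
C: 7.95 × (1.43/17.0)² = 0.05625 mGy/h
Total = 76.31 + 49.50 + 0.05625 = 125.9 mGy/h.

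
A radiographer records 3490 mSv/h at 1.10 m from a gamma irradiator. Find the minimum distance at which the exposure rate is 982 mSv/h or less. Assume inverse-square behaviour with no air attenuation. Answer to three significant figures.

2.07 m

By the inverse-square law, d₂ = d₁·√(I₁/I₂).
I₁/I₂ = 3490/982 = 3.554, so d₂ = 1.10 × √3.554 = 2.074 m.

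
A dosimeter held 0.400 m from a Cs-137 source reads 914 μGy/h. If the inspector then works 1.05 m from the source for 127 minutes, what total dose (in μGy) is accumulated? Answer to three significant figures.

Since intensity falls as 1/r², rate at 1.05 m:
(0.400/1.05)² = 0.1451, so 914 × 0.1451 = 132.6 μGy/h.
Dose = rate × time = 132.6 μGy/h × 2.117 h = 280.7 μGy.

281 μGy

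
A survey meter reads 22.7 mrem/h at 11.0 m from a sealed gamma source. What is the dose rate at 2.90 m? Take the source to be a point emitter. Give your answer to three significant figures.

Intensity scales as (d₁/d₂)², so the rate at 2.90 m is
22.7 × (11.0/2.90)² = 22.7 × 14.39 = 326.7 mrem/h.

327 mrem/h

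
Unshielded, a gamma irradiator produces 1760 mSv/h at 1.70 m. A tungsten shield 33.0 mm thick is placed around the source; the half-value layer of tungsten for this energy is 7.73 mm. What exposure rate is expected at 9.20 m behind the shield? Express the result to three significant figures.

Distance alone: (1.70/9.20)² = 0.03414, so 1760 × 0.03414 = 60.09 mSv/h.
Shield: 33.0/7.73 = 4.269 half-value layers → attenuation 2^(−4.269) = 0.05187.
Combined: 60.09 × 0.05187 = 3.117 mSv/h.

3.12 mSv/h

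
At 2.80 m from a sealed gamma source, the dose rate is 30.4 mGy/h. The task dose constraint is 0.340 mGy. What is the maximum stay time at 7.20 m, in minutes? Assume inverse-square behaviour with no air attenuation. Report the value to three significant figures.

By the inverse-square law, rate at 7.20 m:
30.4 × (2.80/7.20)² = 30.4 × 0.1512 = 4.596 mGy/h.
Stay time = 0.340 mGy ÷ 4.596 mGy/h = 0.07398 h = 4.439 min.

4.44 min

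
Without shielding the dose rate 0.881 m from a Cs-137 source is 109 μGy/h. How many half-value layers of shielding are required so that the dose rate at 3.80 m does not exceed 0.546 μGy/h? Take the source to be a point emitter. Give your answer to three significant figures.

3.42 half-value layers

At 3.80 m, distance alone gives (0.881/3.80)² = 0.05375, so 109 × 0.05375 = 5.859 μGy/h.
Further attenuation needed: 5.859/0.546 = 10.73.
n = log₂(10.73) = 3.424 half-value layers.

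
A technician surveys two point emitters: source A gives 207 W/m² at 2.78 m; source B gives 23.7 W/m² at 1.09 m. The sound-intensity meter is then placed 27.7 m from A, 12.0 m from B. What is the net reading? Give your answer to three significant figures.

By superposition, sum each source's inverse-square contribution:
A: 207 × (2.78/27.7)² = 2.085 W/m²
B: 23.7 × (1.09/12.0)² = 0.1955 W/m²
Total = 2.085 + 0.1955 = 2.280 W/m².

2.28 W/m²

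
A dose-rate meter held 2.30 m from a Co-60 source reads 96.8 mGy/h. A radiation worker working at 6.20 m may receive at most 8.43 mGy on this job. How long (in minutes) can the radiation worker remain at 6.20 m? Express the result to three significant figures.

38.0 min

Applying the 1/r² law, rate at 6.20 m:
96.8 × (2.30/6.20)² = 96.8 × 0.1376 = 13.32 mGy/h.
Stay time = 8.43 mGy ÷ 13.32 mGy/h = 0.6329 h = 37.97 min.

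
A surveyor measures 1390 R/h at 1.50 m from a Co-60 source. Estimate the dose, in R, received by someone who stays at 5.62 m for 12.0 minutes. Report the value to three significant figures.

19.8 R

Applying the 1/r² law, rate at 5.62 m:
1390 × (1.50/5.62)² = 1390 × 0.07124 = 99.02 R/h.
Dose = rate × time = 99.02 R/h × 0.2000 h = 19.80 R.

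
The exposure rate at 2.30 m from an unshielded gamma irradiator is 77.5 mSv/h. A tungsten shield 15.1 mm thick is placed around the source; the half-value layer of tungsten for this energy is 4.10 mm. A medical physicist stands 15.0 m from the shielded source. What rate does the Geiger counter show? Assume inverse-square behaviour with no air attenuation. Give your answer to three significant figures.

Distance alone: (2.30/15.0)² = 0.02351, so 77.5 × 0.02351 = 1.822 mSv/h.
Shield: 15.1/4.10 = 3.683 half-value layers → attenuation 2^(−3.683) = 0.07786.
Combined: 1.822 × 0.07786 = 0.1419 mSv/h.

0.142 mSv/h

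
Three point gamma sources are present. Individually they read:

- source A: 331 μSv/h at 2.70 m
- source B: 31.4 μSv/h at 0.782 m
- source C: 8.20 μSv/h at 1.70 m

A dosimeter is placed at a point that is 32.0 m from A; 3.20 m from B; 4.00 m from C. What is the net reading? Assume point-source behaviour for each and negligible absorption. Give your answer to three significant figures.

Each source contributes Iᵢ·(dᵢ/rᵢ)²; contributions add.
A: 331 × (2.70/32.0)² = 2.356 μSv/h
B: 31.4 × (0.782/3.20)² = 1.875 μSv/h
C: 8.20 × (1.70/4.00)² = 1.481 μSv/h
Total = 2.356 + 1.875 + 1.481 = 5.712 μSv/h.

5.71 μSv/h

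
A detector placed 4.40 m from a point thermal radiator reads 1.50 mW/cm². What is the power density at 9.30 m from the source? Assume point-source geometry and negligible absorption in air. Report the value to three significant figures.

Using I₁d₁² = I₂d₂², scaling from 4.40 m to 9.30 m:
(4.40/9.30)² = 0.2238, so 1.50 × 0.2238 = 0.3357 mW/cm².

0.336 mW/cm²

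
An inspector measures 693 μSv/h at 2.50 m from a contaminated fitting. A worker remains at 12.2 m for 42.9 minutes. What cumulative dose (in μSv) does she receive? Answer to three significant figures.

By the inverse-square law, rate at 12.2 m:
(2.50/12.2)² = 0.04199, so 693 × 0.04199 = 29.10 μSv/h.
Dose = rate × time = 29.10 μSv/h × 0.7150 h = 20.81 μSv.

20.8 μSv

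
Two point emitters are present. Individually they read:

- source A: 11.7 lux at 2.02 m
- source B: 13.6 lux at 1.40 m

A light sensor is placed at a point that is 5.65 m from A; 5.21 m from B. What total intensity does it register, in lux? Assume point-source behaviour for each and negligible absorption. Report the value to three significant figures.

2.48 lux

Each source contributes Iᵢ·(dᵢ/rᵢ)²; contributions add.
A: 11.7 × (2.02/5.65)² = 1.496 lux
B: 13.6 × (1.40/5.21)² = 0.9820 lux
Total = 1.496 + 0.9820 = 2.478 lux.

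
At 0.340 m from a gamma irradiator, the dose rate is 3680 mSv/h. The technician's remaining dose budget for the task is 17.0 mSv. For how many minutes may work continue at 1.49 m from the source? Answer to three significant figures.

5.32 min

Since intensity falls as 1/r², rate at 1.49 m:
3680 × (0.340/1.49)² = 3680 × 0.05207 = 191.6 mSv/h.
Stay time = 17.0 mSv ÷ 191.6 mSv/h = 0.08873 h = 5.324 min.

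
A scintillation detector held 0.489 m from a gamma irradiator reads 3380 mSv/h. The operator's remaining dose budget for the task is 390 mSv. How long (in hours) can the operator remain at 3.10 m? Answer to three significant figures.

4.64 h

Since intensity falls as 1/r², rate at 3.10 m:
(0.489/3.10)² = 0.02488, so 3380 × 0.02488 = 84.09 mSv/h.
Stay time = 390 mSv ÷ 84.09 mSv/h = 4.638 h.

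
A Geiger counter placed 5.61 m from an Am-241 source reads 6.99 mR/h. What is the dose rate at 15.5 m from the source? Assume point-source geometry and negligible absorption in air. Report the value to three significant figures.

Using I₁d₁² = I₂d₂², scaling from 5.61 m to 15.5 m:
6.99 × (5.61/15.5)² = 6.99 × 0.1310 = 0.9157 mR/h.

0.916 mR/h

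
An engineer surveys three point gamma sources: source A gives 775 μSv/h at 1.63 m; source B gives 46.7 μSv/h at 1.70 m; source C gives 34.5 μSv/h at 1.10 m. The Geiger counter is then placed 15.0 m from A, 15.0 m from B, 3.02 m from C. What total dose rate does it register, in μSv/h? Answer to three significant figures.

14.3 μSv/h

Each source contributes Iᵢ·(dᵢ/rᵢ)²; contributions add.
A: 775 × (1.63/15.0)² = 9.152 μSv/h
B: 46.7 × (1.70/15.0)² = 0.5998 μSv/h
C: 34.5 × (1.10/3.02)² = 4.577 μSv/h
Total = 9.152 + 0.5998 + 4.577 = 14.33 μSv/h.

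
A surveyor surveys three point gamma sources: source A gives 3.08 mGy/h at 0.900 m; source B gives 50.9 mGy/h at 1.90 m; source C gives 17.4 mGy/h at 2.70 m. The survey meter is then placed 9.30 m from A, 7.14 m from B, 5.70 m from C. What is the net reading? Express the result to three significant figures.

7.54 mGy/h

By superposition, sum each source's inverse-square contribution:
A: 3.08 × (0.900/9.30)² = 0.02884 mGy/h
B: 50.9 × (1.90/7.14)² = 3.604 mGy/h
C: 17.4 × (2.70/5.70)² = 3.904 mGy/h
Total = 0.02884 + 3.604 + 3.904 = 7.537 mGy/h.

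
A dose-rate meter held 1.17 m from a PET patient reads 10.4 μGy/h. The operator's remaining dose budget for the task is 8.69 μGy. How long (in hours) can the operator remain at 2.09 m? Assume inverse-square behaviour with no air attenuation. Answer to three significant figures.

Using I₁d₁² = I₂d₂², rate at 2.09 m:
10.4 × (1.17/2.09)² = 10.4 × 0.3134 = 3.259 μGy/h.
Stay time = 8.69 μGy ÷ 3.259 μGy/h = 2.666 h.

2.67 h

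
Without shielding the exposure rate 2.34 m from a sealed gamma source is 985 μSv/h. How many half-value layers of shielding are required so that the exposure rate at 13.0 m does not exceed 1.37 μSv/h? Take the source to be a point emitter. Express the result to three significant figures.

At 13.0 m, distance alone gives (2.34/13.0)² = 0.03240, so 985 × 0.03240 = 31.91 μSv/h.
Further attenuation needed: 31.91/1.37 = 23.29.
n = log₂(23.29) = 4.542 half-value layers.

4.54 half-value layers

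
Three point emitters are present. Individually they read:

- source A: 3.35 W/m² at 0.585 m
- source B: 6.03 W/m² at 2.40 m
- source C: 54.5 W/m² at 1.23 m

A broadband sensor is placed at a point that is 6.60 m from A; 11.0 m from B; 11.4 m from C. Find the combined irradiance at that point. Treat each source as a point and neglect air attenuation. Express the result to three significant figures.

By superposition, sum each source's inverse-square contribution:
A: 3.35 × (0.585/6.60)² = 0.02632 W/m²
B: 6.03 × (2.40/11.0)² = 0.2870 W/m²
C: 54.5 × (1.23/11.4)² = 0.6344 W/m²
Total = 0.02632 + 0.2870 + 0.6344 = 0.9477 W/m².

0.948 W/m²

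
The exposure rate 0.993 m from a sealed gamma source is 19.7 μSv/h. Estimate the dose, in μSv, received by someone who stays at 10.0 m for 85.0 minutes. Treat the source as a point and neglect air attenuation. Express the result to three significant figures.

0.275 μSv

Applying the 1/r² law, rate at 10.0 m:
(0.993/10.0)² = 0.009860, so 19.7 × 0.009860 = 0.1942 μSv/h.
Dose = rate × time = 0.1942 μSv/h × 1.417 h = 0.2752 μSv.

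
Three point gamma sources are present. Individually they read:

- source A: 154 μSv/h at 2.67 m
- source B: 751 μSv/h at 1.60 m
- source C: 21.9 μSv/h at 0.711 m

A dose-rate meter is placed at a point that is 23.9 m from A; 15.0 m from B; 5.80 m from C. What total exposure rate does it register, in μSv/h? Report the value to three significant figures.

By superposition, sum each source's inverse-square contribution:
A: 154 × (2.67/23.9)² = 1.922 μSv/h
B: 751 × (1.60/15.0)² = 8.545 μSv/h
C: 21.9 × (0.711/5.80)² = 0.3291 μSv/h
Total = 1.922 + 8.545 + 0.3291 = 10.80 μSv/h.

10.8 μSv/h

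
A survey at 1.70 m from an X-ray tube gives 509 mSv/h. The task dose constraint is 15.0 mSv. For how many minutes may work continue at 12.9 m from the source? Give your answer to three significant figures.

Applying the 1/r² law, rate at 12.9 m:
(1.70/12.9)² = 0.01737, so 509 × 0.01737 = 8.841 mSv/h.
Stay time = 15.0 mSv ÷ 8.841 mSv/h = 1.697 h = 101.8 min.

102 min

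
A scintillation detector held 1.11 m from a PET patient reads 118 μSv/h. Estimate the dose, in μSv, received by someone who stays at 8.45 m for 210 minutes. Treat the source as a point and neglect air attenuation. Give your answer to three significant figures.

Since intensity falls as 1/r², rate at 8.45 m:
(1.11/8.45)² = 0.01726, so 118 × 0.01726 = 2.037 μSv/h.
Dose = rate × time = 2.037 μSv/h × 3.500 h = 7.130 μSv.

7.13 μSv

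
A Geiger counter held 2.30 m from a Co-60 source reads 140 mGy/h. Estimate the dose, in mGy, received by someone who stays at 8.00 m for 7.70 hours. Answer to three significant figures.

By the inverse-square law, rate at 8.00 m:
140 × (2.30/8.00)² = 140 × 0.08266 = 11.57 mGy/h.
Dose = rate × time = 11.57 mGy/h × 7.700 h = 89.09 mGy.

89.1 mGy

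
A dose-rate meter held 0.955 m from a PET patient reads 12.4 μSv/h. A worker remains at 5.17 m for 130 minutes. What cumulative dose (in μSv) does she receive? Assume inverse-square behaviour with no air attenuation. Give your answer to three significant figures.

By the inverse-square law, rate at 5.17 m:
(0.955/5.17)² = 0.03412, so 12.4 × 0.03412 = 0.4231 μSv/h.
Dose = rate × time = 0.4231 μSv/h × 2.167 h = 0.9169 μSv.

0.917 μSv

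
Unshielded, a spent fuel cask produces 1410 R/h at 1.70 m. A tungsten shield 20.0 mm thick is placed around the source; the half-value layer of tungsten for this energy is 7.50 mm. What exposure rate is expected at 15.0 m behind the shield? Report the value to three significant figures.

2.85 R/h

Distance alone: 1410 × (1.70/15.0)² = 1410 × 0.01284 = 18.10 R/h.
Shield: 20.0/7.50 = 2.667 half-value layers → attenuation 2^(−2.667) = 0.1575.
Combined: 18.10 × 0.1575 = 2.851 R/h.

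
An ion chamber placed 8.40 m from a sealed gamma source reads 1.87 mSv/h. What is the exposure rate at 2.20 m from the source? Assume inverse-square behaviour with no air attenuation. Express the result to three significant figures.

Since intensity falls as 1/r², scaling from 8.40 m to 2.20 m:
(8.40/2.20)² = 14.58, so 1.87 × 14.58 = 27.26 mSv/h.

27.3 mSv/h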